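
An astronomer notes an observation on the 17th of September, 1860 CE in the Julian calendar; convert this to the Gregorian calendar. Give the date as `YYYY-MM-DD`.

1860-09-29

At this point the Julian calendar is 12 days behind the Gregorian.
17 September 1860 Julian + 12 days → 29 September 1860 Gregorian.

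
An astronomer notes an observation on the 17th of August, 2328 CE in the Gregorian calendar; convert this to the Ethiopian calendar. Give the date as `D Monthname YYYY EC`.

8 Nehase 2320 EC

Both dates share Julian Day Number 2571573; in the Ethiopian calendar that is 8 Nehase 2320 EC.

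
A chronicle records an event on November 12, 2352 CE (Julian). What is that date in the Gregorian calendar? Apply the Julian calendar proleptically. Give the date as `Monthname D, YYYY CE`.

For dates in this range the Gregorian date is 16 days ahead of the Julian.
12 November 2352 Julian + 16 days → 28 November 2352 Gregorian.

November 28, 2352 CE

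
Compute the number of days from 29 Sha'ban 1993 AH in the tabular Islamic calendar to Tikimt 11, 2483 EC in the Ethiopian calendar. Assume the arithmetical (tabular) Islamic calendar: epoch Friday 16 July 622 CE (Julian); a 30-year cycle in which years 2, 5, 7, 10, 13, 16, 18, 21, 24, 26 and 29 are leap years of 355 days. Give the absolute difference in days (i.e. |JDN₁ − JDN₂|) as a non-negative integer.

JDN of the first date = 2654573.
JDN of the second date = 2630811.
|2630811 − 2654573| = 23762.

23762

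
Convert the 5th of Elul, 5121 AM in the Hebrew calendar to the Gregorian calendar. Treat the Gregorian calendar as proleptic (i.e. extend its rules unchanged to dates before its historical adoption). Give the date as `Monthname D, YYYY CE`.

August 16, 1361 CE

Julian Day Number of the source date = 2218383.
Converting JDN 2218383 to the Gregorian calendar gives 16 August 1361 CE.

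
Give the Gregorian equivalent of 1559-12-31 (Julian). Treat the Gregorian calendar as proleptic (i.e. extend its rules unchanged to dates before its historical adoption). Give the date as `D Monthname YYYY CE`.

10 January 1560 CE

The Julian–Gregorian offset here is 10 days (Julian trailing).
31 December 1559 Julian + 10 days → 10 January 1560 Gregorian.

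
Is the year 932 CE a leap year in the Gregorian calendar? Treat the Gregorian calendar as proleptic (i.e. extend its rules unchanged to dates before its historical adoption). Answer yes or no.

932 is divisible by 4 and not by 100, so it is a leap year.

yes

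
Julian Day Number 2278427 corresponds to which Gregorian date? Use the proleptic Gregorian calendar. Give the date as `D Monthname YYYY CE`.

JDN 2451545 is 1 Jan 2000; 2278427 is −173118 days from there.

8 January 1526 CE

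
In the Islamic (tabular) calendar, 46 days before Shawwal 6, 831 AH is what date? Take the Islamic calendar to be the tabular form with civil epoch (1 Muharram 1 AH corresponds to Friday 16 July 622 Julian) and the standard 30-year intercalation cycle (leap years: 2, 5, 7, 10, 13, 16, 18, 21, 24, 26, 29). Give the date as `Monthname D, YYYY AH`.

Sha'ban 19, 831 AH

Counting 46 days back from JDN 2242835 reaches JDN 2242789, which is Sha'ban 19, 831 AH.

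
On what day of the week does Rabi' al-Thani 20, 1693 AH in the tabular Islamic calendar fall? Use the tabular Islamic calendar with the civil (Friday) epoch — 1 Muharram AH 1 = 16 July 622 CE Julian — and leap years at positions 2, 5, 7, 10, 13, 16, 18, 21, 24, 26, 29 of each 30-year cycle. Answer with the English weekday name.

Equivalently 16 June 2264 Gregorian, JDN 2548136.
Since JDN mod 7 = 3 (0 = Monday), the day is Thursday.

Thursday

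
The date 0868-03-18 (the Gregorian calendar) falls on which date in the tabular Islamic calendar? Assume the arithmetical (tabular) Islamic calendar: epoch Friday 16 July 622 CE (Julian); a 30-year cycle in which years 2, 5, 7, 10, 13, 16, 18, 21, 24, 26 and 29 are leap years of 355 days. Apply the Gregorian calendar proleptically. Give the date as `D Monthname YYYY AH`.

15 Rabi' al-Awwal 254 AH

Julian Day Number of the source date = 2038168.
Converting JDN 2038168 to the tabular Islamic calendar gives 15 Rabi' al-Awwal 254 AH.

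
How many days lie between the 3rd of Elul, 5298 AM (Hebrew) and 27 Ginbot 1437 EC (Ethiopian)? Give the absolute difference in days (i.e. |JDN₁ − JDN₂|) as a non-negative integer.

JDN of the first date = 2283023.
JDN of the second date = 2248986.
|2248986 − 2283023| = 34037.

34037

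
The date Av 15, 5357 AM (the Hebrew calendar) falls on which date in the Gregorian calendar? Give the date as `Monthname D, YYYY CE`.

July 30, 1597 CE

Julian Day Number of the source date = 2304563.
Converting JDN 2304563 to the Gregorian calendar gives 30 July 1597 CE.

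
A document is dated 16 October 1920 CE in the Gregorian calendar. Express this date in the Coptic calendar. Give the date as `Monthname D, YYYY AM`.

Paopi 6, 1637 AM

Both dates share Julian Day Number 2422614; in the Coptic calendar that is 6 Paopi 1637 AM.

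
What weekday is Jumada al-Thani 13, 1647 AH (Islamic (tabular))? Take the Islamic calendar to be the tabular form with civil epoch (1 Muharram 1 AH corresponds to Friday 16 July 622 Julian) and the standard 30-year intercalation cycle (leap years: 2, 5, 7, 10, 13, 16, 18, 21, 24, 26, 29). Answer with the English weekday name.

Wednesday

In the Gregorian calendar this is 22 December 2219 (JDN 2531888).
2531888 ≡ 2 (mod 7); counting from Monday = 0 gives Wednesday.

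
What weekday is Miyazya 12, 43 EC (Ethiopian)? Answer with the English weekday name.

Wednesday

In the proleptic Gregorian calendar this is 5 April 51 (JDN 1739782).
1739782 ≡ 2 (mod 7); counting from Monday = 0 gives Wednesday.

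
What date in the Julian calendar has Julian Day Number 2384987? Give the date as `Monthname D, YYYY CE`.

The Gregorian equivalent of JDN 2384987 is 9 October 1817.
In the Julian calendar that day is September 27, 1817 CE.

September 27, 1817 CE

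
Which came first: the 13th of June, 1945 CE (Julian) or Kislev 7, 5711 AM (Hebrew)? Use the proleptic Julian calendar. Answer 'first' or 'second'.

first

Converting both to JDN: 2431633 vs 2433602; the smaller is the first.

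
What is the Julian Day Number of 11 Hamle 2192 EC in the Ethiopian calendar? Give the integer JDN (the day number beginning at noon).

2524794

In the Gregorian calendar the same day is 20 July 2200.
JDN 2451545 is 1 January 2000 CE (Gregorian); the target day is +73249 days from there, so JDN = 2524794.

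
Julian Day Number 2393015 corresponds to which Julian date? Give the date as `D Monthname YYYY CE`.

20 September 1839 CE

JDN 2393015 is 2 October 1839 in the Gregorian calendar.
In the Julian calendar that day is 20 September 1839 CE.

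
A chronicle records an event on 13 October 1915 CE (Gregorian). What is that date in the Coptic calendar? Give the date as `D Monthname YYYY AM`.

2 Paopi 1632 AM

Julian Day Number of the source date = 2420784.
Converting JDN 2420784 to the Coptic calendar gives 2 Paopi 1632 AM.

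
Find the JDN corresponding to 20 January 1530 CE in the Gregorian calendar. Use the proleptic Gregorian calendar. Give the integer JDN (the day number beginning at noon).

JDN 2299161 is 15 October 1582 CE (Gregorian); the target day is −19261 days from there, so JDN = 2279900.

2279900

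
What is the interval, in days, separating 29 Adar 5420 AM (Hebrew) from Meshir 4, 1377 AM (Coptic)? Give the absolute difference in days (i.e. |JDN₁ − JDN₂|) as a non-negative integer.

333

JDN of the first date = 2327434.
JDN of the second date = 2327767.
|2327767 − 2327434| = 333.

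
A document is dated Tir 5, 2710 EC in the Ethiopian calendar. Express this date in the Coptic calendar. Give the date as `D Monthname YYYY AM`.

5 Tobi 2434 AM

Both dates share Julian Day Number 2713807; in the Coptic calendar that is 5 Tobi 2434 AM.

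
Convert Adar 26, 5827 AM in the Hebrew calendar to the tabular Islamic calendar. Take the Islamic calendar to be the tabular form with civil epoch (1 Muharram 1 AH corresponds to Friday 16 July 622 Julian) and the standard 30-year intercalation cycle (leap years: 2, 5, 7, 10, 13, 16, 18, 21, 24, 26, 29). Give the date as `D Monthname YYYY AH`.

26 Dhu al-Hijjah 1489 AH

Both dates share Julian Day Number 2476088; in the tabular Islamic calendar that is 26 Dhu al-Hijjah 1489 AH.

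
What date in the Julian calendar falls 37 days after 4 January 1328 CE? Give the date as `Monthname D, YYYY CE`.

February 10, 1328 CE

Counting 37 days forward from JDN 2206113 reaches JDN 2206150, which is February 10, 1328 CE.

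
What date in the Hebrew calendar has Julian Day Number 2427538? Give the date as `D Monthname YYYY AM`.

JDN 2427538 is 10 April 1934 in the Gregorian calendar.
In the Hebrew calendar that day is 25 Nisan 5694 AM.

25 Nisan 5694 AM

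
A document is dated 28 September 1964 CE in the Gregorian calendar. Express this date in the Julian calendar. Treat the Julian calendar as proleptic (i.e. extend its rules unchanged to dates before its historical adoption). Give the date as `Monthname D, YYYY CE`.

At this point the Julian calendar is 13 days behind the Gregorian.
28 September 1964 Gregorian − 13 days → 15 September 1964 Julian.

September 15, 1964 CE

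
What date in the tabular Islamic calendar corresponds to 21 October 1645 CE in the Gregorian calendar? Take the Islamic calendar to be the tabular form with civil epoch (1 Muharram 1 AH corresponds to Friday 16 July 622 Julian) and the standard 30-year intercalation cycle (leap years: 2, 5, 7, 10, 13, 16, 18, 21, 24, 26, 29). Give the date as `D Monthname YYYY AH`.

1 Ramadan 1055 AH

Julian Day Number of the source date = 2322178.
Converting JDN 2322178 to the tabular Islamic calendar gives 1 Ramadan 1055 AH.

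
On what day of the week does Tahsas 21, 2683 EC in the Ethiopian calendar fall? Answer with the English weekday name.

Equivalently 4 January 2691 Gregorian, JDN 2703931.
2703931 ≡ 6 (mod 7); counting from Monday = 0 gives Sunday.

Sunday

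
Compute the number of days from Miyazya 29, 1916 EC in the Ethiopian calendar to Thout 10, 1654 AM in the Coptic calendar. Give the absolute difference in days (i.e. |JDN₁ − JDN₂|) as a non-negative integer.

JDN of the first date = 2423913.
JDN of the second date = 2428797.
|2428797 − 2423913| = 4884.

4884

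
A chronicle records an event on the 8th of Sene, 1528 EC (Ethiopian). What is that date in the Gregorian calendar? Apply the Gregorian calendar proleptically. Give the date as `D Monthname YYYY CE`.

Julian Day Number of the source date = 2282235.
Converting JDN 2282235 to the Gregorian calendar gives 12 June 1536 CE.

12 June 1536 CE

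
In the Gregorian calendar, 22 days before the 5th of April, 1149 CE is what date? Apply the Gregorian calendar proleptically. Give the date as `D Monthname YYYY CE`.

14 March 1149 CE

Counting 22 days back from JDN 2140818 reaches JDN 2140796, which is 14 March 1149 CE.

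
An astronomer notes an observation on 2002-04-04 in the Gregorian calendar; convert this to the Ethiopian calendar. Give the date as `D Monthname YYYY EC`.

Julian Day Number of the source date = 2452369.
Converting JDN 2452369 to the Ethiopian calendar gives 26 Megabit 1994 EC.

26 Megabit 1994 EC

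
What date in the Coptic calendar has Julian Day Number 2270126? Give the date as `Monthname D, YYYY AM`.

The proleptic Gregorian equivalent of JDN 2270126 is 18 April 1503.
In the Coptic calendar that day is Parmouti 13, 1219 AM.

Parmouti 13, 1219 AM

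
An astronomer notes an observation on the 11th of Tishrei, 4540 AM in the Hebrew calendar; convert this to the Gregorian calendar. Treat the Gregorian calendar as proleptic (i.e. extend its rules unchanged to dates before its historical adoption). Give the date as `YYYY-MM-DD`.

Julian Day Number of the source date = 2005856.
Converting JDN 2005856 to the Gregorian calendar gives 30 September 779 CE.

0779-09-30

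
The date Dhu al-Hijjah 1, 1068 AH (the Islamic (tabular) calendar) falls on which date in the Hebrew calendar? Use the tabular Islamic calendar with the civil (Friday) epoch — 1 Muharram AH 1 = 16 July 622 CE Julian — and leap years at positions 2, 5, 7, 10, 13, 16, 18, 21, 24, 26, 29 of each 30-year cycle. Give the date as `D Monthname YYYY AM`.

Both dates share Julian Day Number 2326874; in the Hebrew calendar that is 1 Elul 5418 AM.

1 Elul 5418 AM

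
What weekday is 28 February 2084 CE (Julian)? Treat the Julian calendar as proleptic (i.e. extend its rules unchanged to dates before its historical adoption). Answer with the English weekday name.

Sunday

Equivalently 12 March 2084 Gregorian, JDN 2482297.
2482297 ≡ 6 (mod 7); counting from Monday = 0 gives Sunday.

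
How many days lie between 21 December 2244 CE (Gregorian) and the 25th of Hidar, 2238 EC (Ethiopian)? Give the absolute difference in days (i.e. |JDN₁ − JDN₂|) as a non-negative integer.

First date → JDN 2541019; second date → JDN 2541369.
The interval is |2541019 − 2541369| = 350 days.

350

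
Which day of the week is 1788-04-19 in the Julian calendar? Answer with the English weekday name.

In the Gregorian calendar this is 30 April 1788 (JDN 2374234).
2374234 ≡ 2 (mod 7); counting from Monday = 0 gives Wednesday.

Wednesday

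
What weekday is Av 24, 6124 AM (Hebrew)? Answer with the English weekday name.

Equivalently 23 August 2364 Gregorian, JDN 2584728.
2584728 ≡ 6 (mod 7); counting from Monday = 0 gives Sunday.

Sunday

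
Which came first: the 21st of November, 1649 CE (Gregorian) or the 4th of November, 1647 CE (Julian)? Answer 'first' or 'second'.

second

Converting both to JDN: 2323670 vs 2322932; the smaller is the second.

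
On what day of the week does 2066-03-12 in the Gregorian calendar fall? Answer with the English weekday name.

JDN 2475722 mod 7 = 4, and JDN 0 was a Monday, so this is a Friday.

Friday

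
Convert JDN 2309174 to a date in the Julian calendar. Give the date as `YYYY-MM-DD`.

1610-03-05

JDN 2309174 is 15 March 1610 in the Gregorian calendar.
In the Julian calendar that day is 1610-03-05.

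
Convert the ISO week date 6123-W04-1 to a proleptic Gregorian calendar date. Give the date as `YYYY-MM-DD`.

ISO week 1 of 6123 is the week containing the first Thursday of 6123.
Week 4, day 1 (Monday) lands on 6123-01-25.

6123-01-25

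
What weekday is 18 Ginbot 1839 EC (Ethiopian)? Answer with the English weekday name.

This is JDN 2395807 (25 May 1847 Gregorian).
Since JDN mod 7 = 1 (0 = Monday), the day is Tuesday.

Tuesday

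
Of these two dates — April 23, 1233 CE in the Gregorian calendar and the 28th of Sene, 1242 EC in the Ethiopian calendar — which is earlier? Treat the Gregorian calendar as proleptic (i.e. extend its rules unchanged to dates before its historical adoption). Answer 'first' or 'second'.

Converting both to JDN: 2171517 vs 2177793; the smaller is the first.

first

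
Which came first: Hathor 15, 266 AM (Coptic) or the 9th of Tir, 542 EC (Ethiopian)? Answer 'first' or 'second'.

first

Converting both to JDN: 1921895 vs 1921949; the smaller is the first.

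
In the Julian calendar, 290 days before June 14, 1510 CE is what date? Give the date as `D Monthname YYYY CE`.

Counting 290 days back from JDN 2272750 reaches JDN 2272460, which is 28 August 1509 CE.

28 August 1509 CE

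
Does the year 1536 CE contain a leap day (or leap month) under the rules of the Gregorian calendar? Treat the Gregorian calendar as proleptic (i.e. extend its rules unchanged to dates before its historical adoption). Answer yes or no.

yes

1536 is divisible by 4 and not by 100, so it is a leap year.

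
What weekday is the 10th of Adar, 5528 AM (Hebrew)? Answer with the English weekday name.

In the Gregorian calendar this is 28 February 1768 (JDN 2366867).
JDN 2366867 mod 7 = 6, and JDN 0 was a Monday, so this is a Sunday.

Sunday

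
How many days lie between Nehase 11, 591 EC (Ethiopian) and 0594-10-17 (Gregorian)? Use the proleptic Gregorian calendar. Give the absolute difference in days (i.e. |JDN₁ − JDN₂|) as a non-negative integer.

JDN of the first date = 1940058.
JDN of the second date = 1938304.
|1938304 − 1940058| = 1754.

1754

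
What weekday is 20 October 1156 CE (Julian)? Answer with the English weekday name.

In the proleptic Gregorian calendar this is 27 October 1156 (JDN 2143580).
JDN 2143580 mod 7 = 5, and JDN 0 was a Monday, so this is a Saturday.

Saturday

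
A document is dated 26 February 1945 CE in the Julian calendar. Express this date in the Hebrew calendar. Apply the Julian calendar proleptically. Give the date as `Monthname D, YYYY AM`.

Julian Day Number of the source date = 2431526.
Converting JDN 2431526 to the Hebrew calendar gives 26 Adar 5705 AM.

Adar 26, 5705 AM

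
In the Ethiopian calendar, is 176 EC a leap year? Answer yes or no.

176 mod 4 = 0; in the Ethiopian calendar a year is leap when year mod 4 = 3, so it is a common year.

no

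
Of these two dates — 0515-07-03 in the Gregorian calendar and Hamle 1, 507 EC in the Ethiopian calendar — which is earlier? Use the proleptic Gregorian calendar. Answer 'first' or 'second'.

First date → JDN 1909343; second date → JDN 1909337.
JDN 1909337 < JDN 1909343, so the second date is earlier.

second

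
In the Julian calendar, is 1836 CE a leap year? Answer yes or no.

1836 mod 4 = 0, so it is a leap year in the Julian calendar.

yes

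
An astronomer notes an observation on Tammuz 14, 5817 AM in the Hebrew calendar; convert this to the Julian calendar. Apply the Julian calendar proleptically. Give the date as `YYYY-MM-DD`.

2057-07-03

Julian Day Number of the source date = 2472561.
Converting JDN 2472561 to the Julian calendar gives 3 July 2057 CE.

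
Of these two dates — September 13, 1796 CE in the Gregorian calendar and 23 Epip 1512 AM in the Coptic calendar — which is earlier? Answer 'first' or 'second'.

First date → JDN 2377292; second date → JDN 2377245.
JDN 2377245 < JDN 2377292, so the second date is earlier.

second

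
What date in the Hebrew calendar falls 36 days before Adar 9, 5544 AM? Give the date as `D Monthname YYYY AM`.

3 Shevat 5544 AM

Counting 36 days back from JDN 2372714 reaches JDN 2372678, which is 3 Shevat 5544 AM.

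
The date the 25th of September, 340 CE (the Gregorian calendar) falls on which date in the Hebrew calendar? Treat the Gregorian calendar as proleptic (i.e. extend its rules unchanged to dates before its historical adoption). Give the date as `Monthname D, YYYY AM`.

Tishrei 17, 4101 AM

Julian Day Number of the source date = 1845510.
Converting JDN 1845510 to the Hebrew calendar gives 17 Tishrei 4101 AM.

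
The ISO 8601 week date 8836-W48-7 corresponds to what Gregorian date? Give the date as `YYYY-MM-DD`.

ISO week 1 of 8836 is the week containing the first Thursday of 8836.
Week 48, day 7 (Sunday) lands on 8836-11-30.

8836-11-30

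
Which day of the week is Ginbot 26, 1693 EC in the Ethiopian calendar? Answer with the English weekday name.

This is JDN 2342489 (1 June 1701 Gregorian).
2342489 ≡ 2 (mod 7); counting from Monday = 0 gives Wednesday.

Wednesday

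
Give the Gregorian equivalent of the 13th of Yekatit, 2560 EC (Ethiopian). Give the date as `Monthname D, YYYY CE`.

February 25, 2568 CE

Both dates share Julian Day Number 2659058; in the Gregorian calendar that is 25 February 2568 CE.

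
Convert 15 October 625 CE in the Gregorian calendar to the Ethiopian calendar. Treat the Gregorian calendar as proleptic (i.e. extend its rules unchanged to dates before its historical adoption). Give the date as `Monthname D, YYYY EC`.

Tikimt 15, 618 EC

Julian Day Number of the source date = 1949624.
Converting JDN 1949624 to the Ethiopian calendar gives 15 Tikimt 618 EC.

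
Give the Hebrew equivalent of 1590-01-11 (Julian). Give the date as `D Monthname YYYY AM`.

16 Shevat 5350 AM

Julian Day Number of the source date = 2301816.
Converting JDN 2301816 to the Hebrew calendar gives 16 Shevat 5350 AM.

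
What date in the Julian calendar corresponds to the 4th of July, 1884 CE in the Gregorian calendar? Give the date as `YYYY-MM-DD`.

1884-06-22

For dates in this range the Gregorian date is 12 days ahead of the Julian.
4 July 1884 Gregorian − 12 days → 22 June 1884 Julian.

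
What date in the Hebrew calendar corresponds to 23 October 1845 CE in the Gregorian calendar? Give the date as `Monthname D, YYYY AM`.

Julian Day Number of the source date = 2395228.
Converting JDN 2395228 to the Hebrew calendar gives 22 Tishrei 5606 AM.

Tishrei 22, 5606 AM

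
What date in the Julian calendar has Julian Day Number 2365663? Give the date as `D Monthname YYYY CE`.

JDN 2365663 is 11 November 1764 in the Gregorian calendar.
In the Julian calendar that day is 31 October 1764 CE.

31 October 1764 CE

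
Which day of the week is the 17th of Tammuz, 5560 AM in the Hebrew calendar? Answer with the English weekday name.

Equivalently 10 July 1800 Gregorian, JDN 2378687.
JDN 2378687 mod 7 = 3, and JDN 0 was a Monday, so this is a Thursday.

Thursday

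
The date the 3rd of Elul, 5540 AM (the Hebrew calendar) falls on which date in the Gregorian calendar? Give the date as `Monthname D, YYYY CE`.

September 3, 1780 CE

Both dates share Julian Day Number 2371438; in the Gregorian calendar that is 3 September 1780 CE.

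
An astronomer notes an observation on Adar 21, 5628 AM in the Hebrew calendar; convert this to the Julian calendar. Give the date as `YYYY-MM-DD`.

1868-03-03

Both dates share Julian Day Number 2403407; in the Julian calendar that is 3 March 1868 CE.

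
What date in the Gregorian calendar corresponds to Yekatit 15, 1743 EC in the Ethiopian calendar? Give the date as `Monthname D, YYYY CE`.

Both dates share Julian Day Number 2360650; in the Gregorian calendar that is 20 February 1751 CE.

February 20, 1751 CE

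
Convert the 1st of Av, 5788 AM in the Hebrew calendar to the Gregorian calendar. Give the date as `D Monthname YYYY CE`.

Julian Day Number of the source date = 2461977.
Converting JDN 2461977 to the Gregorian calendar gives 24 July 2028 CE.

24 July 2028 CE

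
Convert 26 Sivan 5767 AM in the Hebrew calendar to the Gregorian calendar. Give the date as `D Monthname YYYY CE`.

Julian Day Number of the source date = 2454264.
Converting JDN 2454264 to the Gregorian calendar gives 12 June 2007 CE.

12 June 2007 CE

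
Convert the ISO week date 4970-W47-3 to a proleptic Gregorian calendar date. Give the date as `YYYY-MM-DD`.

ISO week 1 of 4970 is the week containing the first Thursday of 4970.
Week 47, day 3 (Wednesday) lands on 4970-11-21.

4970-11-21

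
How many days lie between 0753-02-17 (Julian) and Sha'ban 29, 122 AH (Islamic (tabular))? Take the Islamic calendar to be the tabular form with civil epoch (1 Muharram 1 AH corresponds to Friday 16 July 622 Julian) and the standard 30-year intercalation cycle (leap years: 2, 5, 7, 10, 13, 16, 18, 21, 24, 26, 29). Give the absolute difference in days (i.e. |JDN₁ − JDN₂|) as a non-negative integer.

First date → JDN 1996139; second date → JDN 1991553.
The interval is |1996139 − 1991553| = 4586 days.

4586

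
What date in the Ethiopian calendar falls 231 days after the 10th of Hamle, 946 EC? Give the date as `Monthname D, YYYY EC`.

JDN of the 10th of Hamle, 946 EC = 2069691.
2069691 + 231 = 2069922.
JDN 2069922 in the Ethiopian calendar is Yekatit 26, 947 EC.

Yekatit 26, 947 EC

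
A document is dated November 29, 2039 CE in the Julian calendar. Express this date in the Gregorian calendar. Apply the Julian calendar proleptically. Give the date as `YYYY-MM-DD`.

2039-12-12

The Julian–Gregorian offset here is 13 days (Julian trailing).
29 November 2039 Julian + 13 days → 12 December 2039 Gregorian.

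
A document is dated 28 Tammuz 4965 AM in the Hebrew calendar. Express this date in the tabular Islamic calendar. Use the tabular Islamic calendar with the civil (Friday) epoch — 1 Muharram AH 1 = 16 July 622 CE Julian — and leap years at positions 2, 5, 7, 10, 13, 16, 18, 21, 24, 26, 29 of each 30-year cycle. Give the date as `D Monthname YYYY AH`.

The source date corresponds to 23 July 1205 in the proleptic Gregorian calendar (JDN 2161381).
That day falls on 27 Dhu al-Qa'dah 601 AH in the tabular Islamic calendar.

27 Dhu al-Qa'dah 601 AH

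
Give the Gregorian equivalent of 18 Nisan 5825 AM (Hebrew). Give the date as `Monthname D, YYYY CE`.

April 24, 2065 CE

Both dates share Julian Day Number 2475400; in the Gregorian calendar that is 24 April 2065 CE.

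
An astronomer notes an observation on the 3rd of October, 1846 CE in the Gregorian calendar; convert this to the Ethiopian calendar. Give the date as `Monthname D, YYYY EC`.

Both dates share Julian Day Number 2395573; in the Ethiopian calendar that is 24 Meskerem 1839 EC.

Meskerem 24, 1839 EC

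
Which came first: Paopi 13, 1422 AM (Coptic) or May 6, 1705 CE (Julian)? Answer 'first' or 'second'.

The two dates have Julian Day Numbers 2344092 and 2343935 respectively.
Since 2343935 < 2344092, the second date comes first.

second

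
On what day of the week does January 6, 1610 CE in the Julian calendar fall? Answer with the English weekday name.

Saturday

This is JDN 2309116 (16 January 1610 Gregorian).
2309116 ≡ 5 (mod 7); counting from Monday = 0 gives Saturday.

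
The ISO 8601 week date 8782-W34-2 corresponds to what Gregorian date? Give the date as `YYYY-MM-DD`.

ISO week 1 of 8782 is the week containing the first Thursday of 8782.
Week 34, day 2 (Tuesday) lands on 8782-08-24.

8782-08-24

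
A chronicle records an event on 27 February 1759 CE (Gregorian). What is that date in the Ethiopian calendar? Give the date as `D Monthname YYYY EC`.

Julian Day Number of the source date = 2363579.
Converting JDN 2363579 to the Ethiopian calendar gives 22 Yekatit 1751 EC.

22 Yekatit 1751 EC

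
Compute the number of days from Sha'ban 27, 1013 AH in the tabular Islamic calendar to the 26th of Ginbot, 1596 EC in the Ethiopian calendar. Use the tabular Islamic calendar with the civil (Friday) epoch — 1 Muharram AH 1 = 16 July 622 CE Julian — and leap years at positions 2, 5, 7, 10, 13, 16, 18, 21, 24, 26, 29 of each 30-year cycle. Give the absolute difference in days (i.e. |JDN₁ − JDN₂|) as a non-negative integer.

232

JDN of the first date = 2307292.
JDN of the second date = 2307060.
|2307060 − 2307292| = 232.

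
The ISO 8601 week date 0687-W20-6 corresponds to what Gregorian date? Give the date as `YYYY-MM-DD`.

0687-05-21

ISO week 1 of 687 is the week containing the first Thursday of 687.
Week 20, day 6 (Saturday) lands on 0687-05-21.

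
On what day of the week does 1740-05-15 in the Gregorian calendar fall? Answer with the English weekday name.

Since JDN mod 7 = 6 (0 = Monday), the day is Sunday.

Sunday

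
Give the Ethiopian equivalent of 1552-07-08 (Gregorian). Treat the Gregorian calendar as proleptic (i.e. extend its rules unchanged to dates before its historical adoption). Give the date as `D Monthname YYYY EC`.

Both dates share Julian Day Number 2288105; in the Ethiopian calendar that is 4 Hamle 1544 EC.

4 Hamle 1544 EC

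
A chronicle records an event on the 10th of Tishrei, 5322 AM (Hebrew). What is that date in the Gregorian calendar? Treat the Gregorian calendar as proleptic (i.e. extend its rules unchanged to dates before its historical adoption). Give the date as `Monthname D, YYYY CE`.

Both dates share Julian Day Number 2291476; in the Gregorian calendar that is 30 September 1561 CE.

September 30, 1561 CE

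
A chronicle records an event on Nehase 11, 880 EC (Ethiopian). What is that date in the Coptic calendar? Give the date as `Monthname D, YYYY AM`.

Both dates share Julian Day Number 2045616; in the Coptic calendar that is 11 Mesori 604 AM.

Mesori 11, 604 AM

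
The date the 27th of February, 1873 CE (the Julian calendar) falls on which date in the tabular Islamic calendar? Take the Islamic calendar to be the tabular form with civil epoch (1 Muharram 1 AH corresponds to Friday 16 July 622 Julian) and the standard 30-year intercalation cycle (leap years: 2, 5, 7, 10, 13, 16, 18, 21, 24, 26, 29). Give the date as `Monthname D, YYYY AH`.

Muharram 11, 1290 AH

The source date corresponds to 11 March 1873 in the Gregorian calendar (JDN 2405229).
That day falls on 11 Muharram 1290 AH in the tabular Islamic calendar.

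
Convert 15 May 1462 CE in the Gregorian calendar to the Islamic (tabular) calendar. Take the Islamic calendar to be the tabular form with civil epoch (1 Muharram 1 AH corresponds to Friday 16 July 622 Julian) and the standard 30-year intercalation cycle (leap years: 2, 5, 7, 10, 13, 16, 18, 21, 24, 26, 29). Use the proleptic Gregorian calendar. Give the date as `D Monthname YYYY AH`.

Julian Day Number of the source date = 2255179.
Converting JDN 2255179 to the tabular Islamic calendar gives 6 Sha'ban 866 AH.

6 Sha'ban 866 AH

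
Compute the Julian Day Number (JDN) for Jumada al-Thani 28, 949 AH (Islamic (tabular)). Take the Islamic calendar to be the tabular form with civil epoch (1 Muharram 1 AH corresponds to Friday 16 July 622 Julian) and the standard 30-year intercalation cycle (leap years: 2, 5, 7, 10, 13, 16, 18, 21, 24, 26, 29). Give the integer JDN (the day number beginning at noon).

Equivalently 19 October 1542 (proleptic Gregorian).
JDN 2451545 is 1 January 2000 CE (Gregorian); the target day is −166990 days from there, so JDN = 2284555.

2284555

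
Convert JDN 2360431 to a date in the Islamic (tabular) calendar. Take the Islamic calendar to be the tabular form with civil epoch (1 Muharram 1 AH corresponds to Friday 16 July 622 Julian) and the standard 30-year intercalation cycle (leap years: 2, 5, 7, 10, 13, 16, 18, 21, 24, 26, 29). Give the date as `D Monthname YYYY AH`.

11 Sha'ban 1163 AH

JDN 2360431 is 16 July 1750 in the Gregorian calendar.
In the tabular Islamic calendar that day is 11 Sha'ban 1163 AH.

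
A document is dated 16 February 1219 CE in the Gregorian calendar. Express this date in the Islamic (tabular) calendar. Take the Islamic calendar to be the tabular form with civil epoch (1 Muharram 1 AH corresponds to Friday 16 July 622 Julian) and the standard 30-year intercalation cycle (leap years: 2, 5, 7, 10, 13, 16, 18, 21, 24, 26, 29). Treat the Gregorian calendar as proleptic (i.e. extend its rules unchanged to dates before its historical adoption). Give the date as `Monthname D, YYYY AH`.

Julian Day Number of the source date = 2166337.
Converting JDN 2166337 to the tabular Islamic calendar gives 22 Dhu al-Qa'dah 615 AH.

Dhu al-Qa'dah 22, 615 AH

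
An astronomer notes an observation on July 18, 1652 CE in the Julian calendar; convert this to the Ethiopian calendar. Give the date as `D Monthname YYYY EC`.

Both dates share Julian Day Number 2324650; in the Ethiopian calendar that is 24 Hamle 1644 EC.

24 Hamle 1644 EC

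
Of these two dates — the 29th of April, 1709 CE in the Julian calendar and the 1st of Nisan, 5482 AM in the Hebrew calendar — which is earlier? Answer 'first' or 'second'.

first

First date → JDN 2345389; second date → JDN 2350085.
JDN 2345389 < JDN 2350085, so the first date is earlier.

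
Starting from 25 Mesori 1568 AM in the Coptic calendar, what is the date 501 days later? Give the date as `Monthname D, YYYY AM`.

The starting date is JDN 2397731; 2397731 + 501 = 2398232.
JDN 2398232 corresponds to Tobi 6, 1570 AM.

Tobi 6, 1570 AM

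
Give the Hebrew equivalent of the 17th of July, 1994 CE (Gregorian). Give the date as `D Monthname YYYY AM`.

9 Av 5754 AM

Julian Day Number of the source date = 2449551.
Converting JDN 2449551 to the Hebrew calendar gives 9 Av 5754 AM.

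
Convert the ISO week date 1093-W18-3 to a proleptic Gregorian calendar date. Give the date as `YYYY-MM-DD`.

ISO week 1 of 1093 is the week containing the first Thursday of 1093.
Week 18, day 3 (Wednesday) lands on 1093-05-03.

1093-05-03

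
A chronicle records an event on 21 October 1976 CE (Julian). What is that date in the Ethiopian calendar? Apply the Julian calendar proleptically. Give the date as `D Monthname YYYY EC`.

Both dates share Julian Day Number 2443086; in the Ethiopian calendar that is 24 Tikimt 1969 EC.

24 Tikimt 1969 EC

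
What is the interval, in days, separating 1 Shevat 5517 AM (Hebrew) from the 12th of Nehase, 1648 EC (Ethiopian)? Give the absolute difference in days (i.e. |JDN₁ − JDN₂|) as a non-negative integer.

36684

First date → JDN 2362813; second date → JDN 2326129.
The interval is |2362813 − 2326129| = 36684 days.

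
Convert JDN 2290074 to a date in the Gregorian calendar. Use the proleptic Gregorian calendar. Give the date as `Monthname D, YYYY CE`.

JDN 2451545 is 1 Jan 2000; 2290074 is −161471 days from there.

November 28, 1557 CE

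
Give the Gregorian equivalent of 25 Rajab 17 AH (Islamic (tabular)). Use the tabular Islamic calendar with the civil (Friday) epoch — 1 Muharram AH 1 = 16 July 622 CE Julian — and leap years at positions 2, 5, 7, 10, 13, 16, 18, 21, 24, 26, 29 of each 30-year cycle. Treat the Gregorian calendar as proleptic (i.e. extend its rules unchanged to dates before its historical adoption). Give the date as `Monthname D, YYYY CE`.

Julian Day Number of the source date = 1954311.
Converting JDN 1954311 to the Gregorian calendar gives 15 August 638 CE.

August 15, 638 CE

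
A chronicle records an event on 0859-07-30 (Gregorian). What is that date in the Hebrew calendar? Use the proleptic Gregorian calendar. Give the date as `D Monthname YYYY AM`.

Both dates share Julian Day Number 2035014; in the Hebrew calendar that is 22 Av 4619 AM.

22 Av 4619 AM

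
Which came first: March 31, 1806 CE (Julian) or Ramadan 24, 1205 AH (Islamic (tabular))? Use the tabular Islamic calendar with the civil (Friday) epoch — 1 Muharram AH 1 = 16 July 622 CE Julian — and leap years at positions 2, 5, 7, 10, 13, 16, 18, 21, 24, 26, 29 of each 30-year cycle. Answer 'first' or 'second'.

Converting both to JDN: 2380789 vs 2375356; the smaller is the second.

second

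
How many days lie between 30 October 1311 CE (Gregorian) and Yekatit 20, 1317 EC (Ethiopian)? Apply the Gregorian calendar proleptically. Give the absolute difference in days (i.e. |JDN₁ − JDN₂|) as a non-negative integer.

4864

First date → JDN 2200195; second date → JDN 2205059.
The interval is |2200195 − 2205059| = 4864 days.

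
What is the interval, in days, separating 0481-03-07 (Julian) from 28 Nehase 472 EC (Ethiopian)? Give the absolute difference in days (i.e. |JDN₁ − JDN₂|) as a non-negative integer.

198

First date → JDN 1896809; second date → JDN 1896611.
The interval is |1896809 − 1896611| = 198 days.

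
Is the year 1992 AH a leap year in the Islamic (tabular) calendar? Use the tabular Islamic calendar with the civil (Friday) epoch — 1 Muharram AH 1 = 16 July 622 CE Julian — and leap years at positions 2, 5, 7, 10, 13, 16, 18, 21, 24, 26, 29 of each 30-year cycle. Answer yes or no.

Year 1992 AH is year 12 of its 30-year cycle; leap positions are 2, 5, 7, 10, 13, 16, 18, 21, 24, 26, 29, so it is a common year (354 days).

no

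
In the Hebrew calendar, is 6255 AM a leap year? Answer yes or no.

Hebrew year 6255 is year 4 of its 19-year Metonic cycle; leap years are at positions 3, 6, 8, 11, 14, 17, 19, so it is a common year (12 months).

no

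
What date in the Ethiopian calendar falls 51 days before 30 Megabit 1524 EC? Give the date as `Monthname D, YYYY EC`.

Yekatit 9, 1524 EC

The starting date is JDN 2280706; 2280706 − 51 = 2280655.
JDN 2280655 corresponds to Yekatit 9, 1524 EC.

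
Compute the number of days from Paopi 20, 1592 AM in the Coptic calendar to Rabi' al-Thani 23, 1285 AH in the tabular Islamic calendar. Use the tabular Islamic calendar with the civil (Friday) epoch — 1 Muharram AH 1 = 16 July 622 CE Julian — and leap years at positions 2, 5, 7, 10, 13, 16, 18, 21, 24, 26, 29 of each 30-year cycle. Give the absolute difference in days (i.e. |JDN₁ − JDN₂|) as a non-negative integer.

2634

First date → JDN 2406192; second date → JDN 2403558.
The interval is |2406192 − 2403558| = 2634 days.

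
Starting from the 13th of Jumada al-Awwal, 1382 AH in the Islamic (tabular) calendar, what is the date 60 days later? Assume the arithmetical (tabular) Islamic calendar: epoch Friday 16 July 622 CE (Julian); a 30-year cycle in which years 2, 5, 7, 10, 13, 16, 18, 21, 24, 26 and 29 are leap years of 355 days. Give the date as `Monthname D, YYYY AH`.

Counting 60 days forward from JDN 2437950 reaches JDN 2438010, which is Rajab 14, 1382 AH.

Rajab 14, 1382 AH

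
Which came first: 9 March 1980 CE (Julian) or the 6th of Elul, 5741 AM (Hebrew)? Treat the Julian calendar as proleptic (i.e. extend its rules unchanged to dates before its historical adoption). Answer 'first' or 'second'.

first

First date → JDN 2444321; second date → JDN 2444853.
JDN 2444321 < JDN 2444853, so the first date is earlier.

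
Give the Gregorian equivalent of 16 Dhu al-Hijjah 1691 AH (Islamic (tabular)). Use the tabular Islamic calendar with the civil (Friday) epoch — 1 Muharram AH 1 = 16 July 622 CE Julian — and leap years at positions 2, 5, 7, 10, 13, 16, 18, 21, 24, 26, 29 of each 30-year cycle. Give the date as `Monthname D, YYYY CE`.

Both dates share Julian Day Number 2547660; in the Gregorian calendar that is 26 February 2263 CE.

February 26, 2263 CE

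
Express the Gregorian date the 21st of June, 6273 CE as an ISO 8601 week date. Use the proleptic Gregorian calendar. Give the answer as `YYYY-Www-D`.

The weekday is Saturday (ISO weekday 6).
That Saturday belongs to ISO week 25 of ISO year 6273.

6273-W25-6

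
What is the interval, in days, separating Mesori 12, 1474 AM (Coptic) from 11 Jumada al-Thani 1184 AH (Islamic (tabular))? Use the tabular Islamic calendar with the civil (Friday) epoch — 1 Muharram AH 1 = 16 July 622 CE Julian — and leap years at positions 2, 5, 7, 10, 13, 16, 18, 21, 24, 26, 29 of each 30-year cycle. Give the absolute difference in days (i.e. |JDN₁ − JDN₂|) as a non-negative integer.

4430

First date → JDN 2363384; second date → JDN 2367814.
The interval is |2363384 − 2367814| = 4430 days.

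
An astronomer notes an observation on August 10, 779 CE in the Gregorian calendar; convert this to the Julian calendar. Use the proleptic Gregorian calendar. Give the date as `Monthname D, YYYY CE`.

August 6, 779 CE

For dates in this range the Gregorian date is 4 days ahead of the Julian.
10 August 779 Gregorian − 4 days → 6 August 779 Julian.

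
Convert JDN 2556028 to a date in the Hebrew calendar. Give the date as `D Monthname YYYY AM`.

The Gregorian equivalent of JDN 2556028 is 24 January 2286.
In the Hebrew calendar that day is 27 Tevet 6046 AM.

27 Tevet 6046 AM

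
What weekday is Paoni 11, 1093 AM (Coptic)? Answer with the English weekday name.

Equivalently 13 June 1377 Gregorian, JDN 2224163.
JDN 2224163 mod 7 = 4, and JDN 0 was a Monday, so this is a Friday.

Friday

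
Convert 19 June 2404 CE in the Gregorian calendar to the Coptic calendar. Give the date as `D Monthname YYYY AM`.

9 Paoni 2120 AM

Julian Day Number of the source date = 2599273.
Converting JDN 2599273 to the Coptic calendar gives 9 Paoni 2120 AM.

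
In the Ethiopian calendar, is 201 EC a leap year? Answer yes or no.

no

201 mod 4 = 1; in the Ethiopian calendar a year is leap when year mod 4 = 3, so it is a common year.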